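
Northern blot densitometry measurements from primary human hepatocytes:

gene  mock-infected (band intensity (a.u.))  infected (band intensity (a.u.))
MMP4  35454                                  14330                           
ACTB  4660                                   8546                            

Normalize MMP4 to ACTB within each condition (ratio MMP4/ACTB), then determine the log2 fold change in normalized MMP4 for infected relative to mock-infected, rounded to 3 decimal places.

-2.182

MMP4/ACTB (mock-infected) = 35454 / 4660 = 7.6082
MMP4/ACTB (infected) = 14330 / 8546 = 1.6768
Fold change = 1.6768 / 7.6082 = 0.2204
log2(0.2204) = -2.1818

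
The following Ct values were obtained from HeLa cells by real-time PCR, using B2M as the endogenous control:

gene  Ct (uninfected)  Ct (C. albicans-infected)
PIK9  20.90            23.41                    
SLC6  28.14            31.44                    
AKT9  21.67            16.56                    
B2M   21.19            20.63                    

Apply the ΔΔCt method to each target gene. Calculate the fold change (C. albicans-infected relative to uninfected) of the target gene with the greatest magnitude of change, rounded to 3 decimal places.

23.425

PIK9: ΔΔCt = (23.41−20.63) − (20.90−21.19) = 2.78 − (-0.29) = 3.07; fold change = 2^-3.07 = 0.119
SLC6: ΔΔCt = (31.44−20.63) − (28.14−21.19) = 10.81 − 6.95 = 3.86; fold change = 2^-3.86 = 0.069
AKT9: ΔΔCt = (16.56−20.63) − (21.67−21.19) = -4.07 − 0.48 = -4.55; fold change = 2^4.55 = 23.425
AKT9 has the largest |ΔΔCt| = 4.55.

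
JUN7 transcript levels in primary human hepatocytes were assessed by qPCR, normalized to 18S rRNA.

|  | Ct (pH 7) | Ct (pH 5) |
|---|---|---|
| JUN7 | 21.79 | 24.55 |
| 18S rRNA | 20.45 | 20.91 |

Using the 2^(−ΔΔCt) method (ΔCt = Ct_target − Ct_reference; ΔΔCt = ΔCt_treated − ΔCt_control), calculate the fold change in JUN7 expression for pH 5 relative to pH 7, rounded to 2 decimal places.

0.20

ΔCt(pH 7) = 21.790 − 20.450 = 1.340
ΔCt(pH 5) = 24.550 − 20.910 = 3.640
ΔΔCt = 3.640 − 1.340 = 2.300
Fold change = 2^(−2.300) = 0.203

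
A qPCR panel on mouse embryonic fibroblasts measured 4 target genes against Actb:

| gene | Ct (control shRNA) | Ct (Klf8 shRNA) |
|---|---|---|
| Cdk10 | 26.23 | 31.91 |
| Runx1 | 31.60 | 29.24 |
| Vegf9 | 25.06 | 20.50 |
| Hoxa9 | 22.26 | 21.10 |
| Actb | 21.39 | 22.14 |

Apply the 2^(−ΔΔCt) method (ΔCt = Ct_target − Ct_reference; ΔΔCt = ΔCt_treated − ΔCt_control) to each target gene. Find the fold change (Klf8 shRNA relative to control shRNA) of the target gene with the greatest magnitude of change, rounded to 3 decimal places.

Cdk10: ΔΔCt = (31.91−22.14) − (26.23−21.39) = 9.77 − 4.84 = 4.93; fold change = 2^-4.93 = 0.033
Runx1: ΔΔCt = (29.24−22.14) − (31.60−21.39) = 7.10 − 10.21 = -3.11; fold change = 2^3.11 = 8.634
Vegf9: ΔΔCt = (20.50−22.14) − (25.06−21.39) = -1.64 − 3.67 = -5.31; fold change = 2^5.31 = 39.671
Hoxa9: ΔΔCt = (21.10−22.14) − (22.26−21.39) = -1.04 − 0.87 = -1.91; fold change = 2^1.91 = 3.758
Vegf9 has the largest |ΔΔCt| = 5.31.

39.671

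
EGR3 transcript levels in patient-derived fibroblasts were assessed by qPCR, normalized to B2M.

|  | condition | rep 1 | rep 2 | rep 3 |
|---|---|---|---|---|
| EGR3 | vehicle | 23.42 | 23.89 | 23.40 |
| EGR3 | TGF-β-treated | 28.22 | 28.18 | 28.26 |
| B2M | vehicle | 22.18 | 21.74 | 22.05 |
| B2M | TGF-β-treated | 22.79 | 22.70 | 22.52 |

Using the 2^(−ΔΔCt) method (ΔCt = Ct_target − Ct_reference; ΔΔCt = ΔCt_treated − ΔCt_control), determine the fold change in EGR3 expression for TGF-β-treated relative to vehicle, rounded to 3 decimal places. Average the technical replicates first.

0.064

Mean Ct: EGR3 vehicle 23.570; EGR3 TGF-β-treated 28.220; B2M vehicle 21.990; B2M TGF-β-treated 22.670
ΔCt(vehicle) = 23.570 − 21.990 = 1.580
ΔCt(TGF-β-treated) = 28.220 − 22.670 = 5.550
ΔΔCt = 5.550 − 1.580 = 3.970
Fold change = 2^(−3.970) = 0.0638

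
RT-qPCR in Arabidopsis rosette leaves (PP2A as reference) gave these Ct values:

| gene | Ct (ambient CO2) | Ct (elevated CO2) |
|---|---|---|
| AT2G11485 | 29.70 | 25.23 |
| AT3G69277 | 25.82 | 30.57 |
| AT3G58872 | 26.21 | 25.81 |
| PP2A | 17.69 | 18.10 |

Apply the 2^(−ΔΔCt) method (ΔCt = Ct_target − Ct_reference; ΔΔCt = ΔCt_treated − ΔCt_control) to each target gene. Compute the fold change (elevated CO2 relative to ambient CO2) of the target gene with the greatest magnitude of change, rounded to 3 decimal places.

AT2G11485: ΔΔCt = (25.23−18.10) − (29.70−17.69) = 7.13 − 12.01 = -4.88; fold change = 2^4.88 = 29.446
AT3G69277: ΔΔCt = (30.57−18.10) − (25.82−17.69) = 12.47 − 8.13 = 4.34; fold change = 2^-4.34 = 0.049
AT3G58872: ΔΔCt = (25.81−18.10) − (26.21−17.69) = 7.71 − 8.52 = -0.81; fold change = 2^0.81 = 1.753
AT2G11485 has the largest |ΔΔCt| = 4.88.

29.446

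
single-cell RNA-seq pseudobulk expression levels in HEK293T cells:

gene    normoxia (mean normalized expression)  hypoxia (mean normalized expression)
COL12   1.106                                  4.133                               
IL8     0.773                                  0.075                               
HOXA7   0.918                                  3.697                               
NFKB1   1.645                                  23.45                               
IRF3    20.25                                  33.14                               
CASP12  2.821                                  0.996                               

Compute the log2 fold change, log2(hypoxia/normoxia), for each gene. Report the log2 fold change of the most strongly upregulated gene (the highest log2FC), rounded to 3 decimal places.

3.833

log2(4.133/1.106) = 1.902  (COL12)
log2(0.075/0.773) = -3.366  (IL8)
log2(3.697/0.918) = 2.010  (HOXA7)
log2(23.45/1.645) = 3.833  (NFKB1)
log2(33.14/20.25) = 0.711  (IRF3)
log2(0.996/2.821) = -1.502  (CASP12)
NFKB1 is most strongly upregulated.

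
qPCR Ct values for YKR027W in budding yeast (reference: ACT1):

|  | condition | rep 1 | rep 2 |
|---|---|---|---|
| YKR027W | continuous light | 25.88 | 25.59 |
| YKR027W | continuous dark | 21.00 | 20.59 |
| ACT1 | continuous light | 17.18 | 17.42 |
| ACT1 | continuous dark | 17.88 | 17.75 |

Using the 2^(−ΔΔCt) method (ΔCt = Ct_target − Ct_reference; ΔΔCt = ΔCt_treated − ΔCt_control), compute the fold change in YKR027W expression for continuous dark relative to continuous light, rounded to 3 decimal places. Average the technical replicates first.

Mean Ct: YKR027W continuous light 25.735; YKR027W continuous dark 20.795; ACT1 continuous light 17.300; ACT1 continuous dark 17.815
ΔCt(continuous light) = 25.735 − 17.300 = 8.435
ΔCt(continuous dark) = 20.795 − 17.815 = 2.980
ΔΔCt = 2.980 − 8.435 = -5.455
Fold change = 2^(−(-5.455)) = 2^5.455 = 43.8650

43.865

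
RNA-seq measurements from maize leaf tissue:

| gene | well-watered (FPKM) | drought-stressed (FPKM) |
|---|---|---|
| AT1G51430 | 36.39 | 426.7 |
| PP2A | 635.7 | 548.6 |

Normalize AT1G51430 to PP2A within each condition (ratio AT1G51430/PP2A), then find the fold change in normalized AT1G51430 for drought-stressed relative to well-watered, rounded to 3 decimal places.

13.587

AT1G51430/PP2A (well-watered) = 36.39 / 635.7 = 0.057244
AT1G51430/PP2A (drought-stressed) = 426.7 / 548.6 = 0.7778
Fold change = 0.7778 / 0.057244 = 13.5874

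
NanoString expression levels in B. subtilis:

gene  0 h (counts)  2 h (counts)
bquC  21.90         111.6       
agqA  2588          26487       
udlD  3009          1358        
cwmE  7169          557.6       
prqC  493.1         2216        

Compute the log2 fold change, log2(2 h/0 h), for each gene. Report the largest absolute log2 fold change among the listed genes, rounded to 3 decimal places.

log2(111.6/21.90) = 2.349  (bquC)
log2(26487/2588) = 3.355  (agqA)
log2(1358/3009) = -1.148  (udlD)
log2(557.6/7169) = -3.684  (cwmE)
log2(2216/493.1) = 2.168  (prqC)
The largest magnitude belongs to cwmE.

3.684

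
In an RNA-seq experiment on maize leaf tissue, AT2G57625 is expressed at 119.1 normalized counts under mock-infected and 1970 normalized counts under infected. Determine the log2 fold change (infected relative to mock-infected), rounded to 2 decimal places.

Fold change = 1970 / 119.1 = 16.5407
log2(16.5407) = 4.048

4.05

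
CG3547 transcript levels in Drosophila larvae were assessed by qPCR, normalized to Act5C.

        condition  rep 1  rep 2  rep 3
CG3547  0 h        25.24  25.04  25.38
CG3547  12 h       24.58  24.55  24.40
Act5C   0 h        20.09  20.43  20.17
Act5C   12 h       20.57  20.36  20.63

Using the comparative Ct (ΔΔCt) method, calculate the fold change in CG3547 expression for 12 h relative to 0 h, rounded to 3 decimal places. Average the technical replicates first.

Mean Ct: CG3547 0 h 25.220; CG3547 12 h 24.510; Act5C 0 h 20.230; Act5C 12 h 20.520
ΔCt(0 h) = 25.220 − 20.230 = 4.990
ΔCt(12 h) = 24.510 − 20.520 = 3.990
ΔΔCt = 3.990 − 4.990 = -1.000
Fold change = 2^(−(-1.000)) = 2^1.000 = 2.0000

2.000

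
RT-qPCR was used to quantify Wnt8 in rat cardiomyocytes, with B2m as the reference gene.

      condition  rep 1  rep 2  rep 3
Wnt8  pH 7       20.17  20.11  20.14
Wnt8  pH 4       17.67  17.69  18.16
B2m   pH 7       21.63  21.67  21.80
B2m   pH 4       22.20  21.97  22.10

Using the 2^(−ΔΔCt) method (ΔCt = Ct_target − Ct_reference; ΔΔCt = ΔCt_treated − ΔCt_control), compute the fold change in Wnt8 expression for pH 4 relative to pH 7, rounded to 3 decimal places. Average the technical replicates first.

6.453

Mean Ct: Wnt8 pH 7 20.140; Wnt8 pH 4 17.840; B2m pH 7 21.700; B2m pH 4 22.090
ΔCt(pH 7) = 20.140 − 21.700 = -1.560
ΔCt(pH 4) = 17.840 − 22.090 = -4.250
ΔΔCt = -4.250 − (-1.560) = -2.690
Fold change = 2^(−(-2.690)) = 2^2.690 = 6.4531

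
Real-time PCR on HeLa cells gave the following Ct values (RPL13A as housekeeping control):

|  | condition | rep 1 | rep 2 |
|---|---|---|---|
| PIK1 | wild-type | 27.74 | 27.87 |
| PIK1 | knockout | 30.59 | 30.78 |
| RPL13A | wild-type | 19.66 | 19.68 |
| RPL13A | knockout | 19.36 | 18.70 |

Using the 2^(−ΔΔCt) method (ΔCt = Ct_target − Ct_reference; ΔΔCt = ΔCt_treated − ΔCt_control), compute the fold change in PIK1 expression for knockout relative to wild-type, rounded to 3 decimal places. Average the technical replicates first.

Mean Ct: PIK1 wild-type 27.805; PIK1 knockout 30.685; RPL13A wild-type 19.670; RPL13A knockout 19.030
ΔCt(wild-type) = 27.805 − 19.670 = 8.135
ΔCt(knockout) = 30.685 − 19.030 = 11.655
ΔΔCt = 11.655 − 8.135 = 3.520
Fold change = 2^(−3.520) = 0.0872

0.087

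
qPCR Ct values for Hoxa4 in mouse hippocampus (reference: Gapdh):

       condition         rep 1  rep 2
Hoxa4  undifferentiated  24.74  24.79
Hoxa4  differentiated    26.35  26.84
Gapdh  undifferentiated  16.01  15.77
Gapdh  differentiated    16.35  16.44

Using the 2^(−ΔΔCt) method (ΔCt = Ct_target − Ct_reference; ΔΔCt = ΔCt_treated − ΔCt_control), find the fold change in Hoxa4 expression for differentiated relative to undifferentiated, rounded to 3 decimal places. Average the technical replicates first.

0.399

Mean Ct: Hoxa4 undifferentiated 24.765; Hoxa4 differentiated 26.595; Gapdh undifferentiated 15.890; Gapdh differentiated 16.395
ΔCt(undifferentiated) = 24.765 − 15.890 = 8.875
ΔCt(differentiated) = 26.595 − 16.395 = 10.200
ΔΔCt = 10.200 − 8.875 = 1.325
Fold change = 2^(−1.325) = 0.3991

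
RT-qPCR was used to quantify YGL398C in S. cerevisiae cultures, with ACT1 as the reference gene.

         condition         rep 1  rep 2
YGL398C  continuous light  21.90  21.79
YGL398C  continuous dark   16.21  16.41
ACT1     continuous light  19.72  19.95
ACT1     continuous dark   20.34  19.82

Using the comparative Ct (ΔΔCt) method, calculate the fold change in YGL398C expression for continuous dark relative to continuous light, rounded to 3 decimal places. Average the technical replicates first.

Mean Ct: YGL398C continuous light 21.845; YGL398C continuous dark 16.310; ACT1 continuous light 19.835; ACT1 continuous dark 20.080
ΔCt(continuous light) = 21.845 − 19.835 = 2.010
ΔCt(continuous dark) = 16.310 − 20.080 = -3.770
ΔΔCt = -3.770 − 2.010 = -5.780
Fold change = 2^(−(-5.780)) = 2^5.780 = 54.9482

54.948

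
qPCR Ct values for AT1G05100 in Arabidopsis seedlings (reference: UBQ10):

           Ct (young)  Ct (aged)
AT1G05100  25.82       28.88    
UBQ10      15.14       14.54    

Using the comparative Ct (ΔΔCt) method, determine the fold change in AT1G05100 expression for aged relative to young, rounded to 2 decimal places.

ΔCt(young) = 25.820 − 15.140 = 10.680
ΔCt(aged) = 28.880 − 14.540 = 14.340
ΔΔCt = 14.340 − 10.680 = 3.660
Fold change = 2^(−3.660) = 0.079

0.08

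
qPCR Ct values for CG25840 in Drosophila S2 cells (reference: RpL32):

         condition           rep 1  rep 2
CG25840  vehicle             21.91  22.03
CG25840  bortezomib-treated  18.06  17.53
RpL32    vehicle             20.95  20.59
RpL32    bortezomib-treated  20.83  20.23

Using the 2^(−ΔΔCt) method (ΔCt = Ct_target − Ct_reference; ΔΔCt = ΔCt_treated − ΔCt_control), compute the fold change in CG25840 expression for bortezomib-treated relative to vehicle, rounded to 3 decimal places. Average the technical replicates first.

15.295

Mean Ct: CG25840 vehicle 21.970; CG25840 bortezomib-treated 17.795; RpL32 vehicle 20.770; RpL32 bortezomib-treated 20.530
ΔCt(vehicle) = 21.970 − 20.770 = 1.200
ΔCt(bortezomib-treated) = 17.795 − 20.530 = -2.735
ΔΔCt = -2.735 − 1.200 = -3.935
Fold change = 2^(−(-3.935)) = 2^3.935 = 15.2951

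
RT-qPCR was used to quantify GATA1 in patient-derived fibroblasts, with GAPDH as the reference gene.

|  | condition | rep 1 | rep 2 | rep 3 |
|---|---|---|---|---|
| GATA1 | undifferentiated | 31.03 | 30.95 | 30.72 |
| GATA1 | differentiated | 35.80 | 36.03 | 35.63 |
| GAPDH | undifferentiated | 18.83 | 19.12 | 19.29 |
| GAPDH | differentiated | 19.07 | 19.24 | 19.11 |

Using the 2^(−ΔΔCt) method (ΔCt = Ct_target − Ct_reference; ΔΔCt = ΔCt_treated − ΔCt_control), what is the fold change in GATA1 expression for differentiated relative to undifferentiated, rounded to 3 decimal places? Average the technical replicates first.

Mean Ct: GATA1 undifferentiated 30.900; GATA1 differentiated 35.820; GAPDH undifferentiated 19.080; GAPDH differentiated 19.140
ΔCt(undifferentiated) = 30.900 − 19.080 = 11.820
ΔCt(differentiated) = 35.820 − 19.140 = 16.680
ΔΔCt = 16.680 − 11.820 = 4.860
Fold change = 2^(−4.860) = 0.0344

0.034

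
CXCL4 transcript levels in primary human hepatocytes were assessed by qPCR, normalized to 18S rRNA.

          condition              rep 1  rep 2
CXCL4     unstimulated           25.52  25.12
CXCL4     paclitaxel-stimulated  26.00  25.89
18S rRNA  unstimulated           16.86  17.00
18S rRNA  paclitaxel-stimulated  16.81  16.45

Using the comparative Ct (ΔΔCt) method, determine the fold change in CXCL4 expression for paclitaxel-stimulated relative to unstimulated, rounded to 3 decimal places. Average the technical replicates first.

0.527

Mean Ct: CXCL4 unstimulated 25.320; CXCL4 paclitaxel-stimulated 25.945; 18S rRNA unstimulated 16.930; 18S rRNA paclitaxel-stimulated 16.630
ΔCt(unstimulated) = 25.320 − 16.930 = 8.390
ΔCt(paclitaxel-stimulated) = 25.945 − 16.630 = 9.315
ΔΔCt = 9.315 − 8.390 = 0.925
Fold change = 2^(−0.925) = 0.5267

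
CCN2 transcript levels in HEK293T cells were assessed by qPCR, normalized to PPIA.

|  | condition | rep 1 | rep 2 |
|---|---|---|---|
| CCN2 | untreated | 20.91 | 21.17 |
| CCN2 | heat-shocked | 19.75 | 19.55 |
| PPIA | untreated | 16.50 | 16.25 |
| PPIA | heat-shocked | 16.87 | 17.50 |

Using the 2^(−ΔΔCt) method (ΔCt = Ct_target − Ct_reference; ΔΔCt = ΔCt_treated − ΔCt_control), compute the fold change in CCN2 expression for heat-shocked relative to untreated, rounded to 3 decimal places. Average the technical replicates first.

Mean Ct: CCN2 untreated 21.040; CCN2 heat-shocked 19.650; PPIA untreated 16.375; PPIA heat-shocked 17.185
ΔCt(untreated) = 21.040 − 16.375 = 4.665
ΔCt(heat-shocked) = 19.650 − 17.185 = 2.465
ΔΔCt = 2.465 − 4.665 = -2.200
Fold change = 2^(−(-2.200)) = 2^2.200 = 4.5948

4.595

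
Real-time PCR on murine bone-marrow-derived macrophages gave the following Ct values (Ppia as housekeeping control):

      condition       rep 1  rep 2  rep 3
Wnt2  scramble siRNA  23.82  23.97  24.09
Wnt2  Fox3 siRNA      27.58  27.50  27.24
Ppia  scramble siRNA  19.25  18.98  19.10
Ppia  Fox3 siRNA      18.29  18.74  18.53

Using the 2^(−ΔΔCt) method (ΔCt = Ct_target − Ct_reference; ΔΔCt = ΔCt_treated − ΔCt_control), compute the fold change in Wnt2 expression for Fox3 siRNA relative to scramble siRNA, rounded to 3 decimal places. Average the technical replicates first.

0.060

Mean Ct: Wnt2 scramble siRNA 23.960; Wnt2 Fox3 siRNA 27.440; Ppia scramble siRNA 19.110; Ppia Fox3 siRNA 18.520
ΔCt(scramble siRNA) = 23.960 − 19.110 = 4.850
ΔCt(Fox3 siRNA) = 27.440 − 18.520 = 8.920
ΔΔCt = 8.920 − 4.850 = 4.070
Fold change = 2^(−4.070) = 0.0595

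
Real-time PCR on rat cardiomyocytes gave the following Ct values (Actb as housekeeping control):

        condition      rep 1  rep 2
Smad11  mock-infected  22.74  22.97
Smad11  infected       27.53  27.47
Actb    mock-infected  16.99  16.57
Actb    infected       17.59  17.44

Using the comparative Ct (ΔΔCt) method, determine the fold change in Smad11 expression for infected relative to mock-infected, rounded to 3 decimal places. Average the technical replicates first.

0.067

Mean Ct: Smad11 mock-infected 22.855; Smad11 infected 27.500; Actb mock-infected 16.780; Actb infected 17.515
ΔCt(mock-infected) = 22.855 − 16.780 = 6.075
ΔCt(infected) = 27.500 − 17.515 = 9.985
ΔΔCt = 9.985 − 6.075 = 3.910
Fold change = 2^(−3.910) = 0.0665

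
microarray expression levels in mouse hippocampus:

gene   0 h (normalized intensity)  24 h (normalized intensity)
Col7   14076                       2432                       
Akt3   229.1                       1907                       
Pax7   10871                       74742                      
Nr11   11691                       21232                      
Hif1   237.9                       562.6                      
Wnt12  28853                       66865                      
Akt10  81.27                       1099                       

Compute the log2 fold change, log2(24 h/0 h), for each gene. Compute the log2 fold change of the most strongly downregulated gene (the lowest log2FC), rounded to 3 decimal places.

log2(2432/14076) = -2.533  (Col7)
log2(1907/229.1) = 3.057  (Akt3)
log2(74742/10871) = 2.781  (Pax7)
log2(21232/11691) = 0.861  (Nr11)
log2(562.6/237.9) = 1.242  (Hif1)
log2(66865/28853) = 1.213  (Wnt12)
log2(1099/81.27) = 3.757  (Akt10)
Col7 is most strongly downregulated.

-2.533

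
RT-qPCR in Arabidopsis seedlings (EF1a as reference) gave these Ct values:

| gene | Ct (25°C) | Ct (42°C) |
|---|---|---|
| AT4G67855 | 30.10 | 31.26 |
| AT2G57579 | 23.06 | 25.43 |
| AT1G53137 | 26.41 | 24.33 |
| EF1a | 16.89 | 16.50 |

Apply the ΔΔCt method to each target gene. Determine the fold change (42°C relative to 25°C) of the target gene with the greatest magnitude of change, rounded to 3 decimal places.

AT4G67855: ΔΔCt = (31.26−16.50) − (30.10−16.89) = 14.76 − 13.21 = 1.55; fold change = 2^-1.55 = 0.342
AT2G57579: ΔΔCt = (25.43−16.50) − (23.06−16.89) = 8.93 − 6.17 = 2.76; fold change = 2^-2.76 = 0.148
AT1G53137: ΔΔCt = (24.33−16.50) − (26.41−16.89) = 7.83 − 9.52 = -1.69; fold change = 2^1.69 = 3.227
AT2G57579 has the largest |ΔΔCt| = 2.76.

0.148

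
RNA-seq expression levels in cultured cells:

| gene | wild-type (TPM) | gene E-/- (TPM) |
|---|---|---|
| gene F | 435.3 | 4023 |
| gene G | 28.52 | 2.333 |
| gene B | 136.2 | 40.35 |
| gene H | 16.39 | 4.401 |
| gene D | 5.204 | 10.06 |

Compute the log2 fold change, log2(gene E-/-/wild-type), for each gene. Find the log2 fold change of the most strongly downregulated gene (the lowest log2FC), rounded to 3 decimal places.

log2(4023/435.3) = 3.208  (gene F)
log2(2.333/28.52) = -3.612  (gene G)
log2(40.35/136.2) = -1.755  (gene B)
log2(4.401/16.39) = -1.897  (gene H)
log2(10.06/5.204) = 0.951  (gene D)
gene G is most strongly downregulated.

-3.612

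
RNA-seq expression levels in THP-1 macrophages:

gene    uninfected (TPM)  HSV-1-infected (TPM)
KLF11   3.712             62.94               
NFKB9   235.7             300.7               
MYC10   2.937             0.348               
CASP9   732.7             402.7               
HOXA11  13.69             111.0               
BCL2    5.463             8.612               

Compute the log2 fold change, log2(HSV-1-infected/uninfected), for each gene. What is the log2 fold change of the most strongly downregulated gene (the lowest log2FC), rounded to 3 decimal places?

-3.077

log2(62.94/3.712) = 4.084  (KLF11)
log2(300.7/235.7) = 0.351  (NFKB9)
log2(0.348/2.937) = -3.077  (MYC10)
log2(402.7/732.7) = -0.864  (CASP9)
log2(111.0/13.69) = 3.019  (HOXA11)
log2(8.612/5.463) = 0.657  (BCL2)
MYC10 is most strongly downregulated.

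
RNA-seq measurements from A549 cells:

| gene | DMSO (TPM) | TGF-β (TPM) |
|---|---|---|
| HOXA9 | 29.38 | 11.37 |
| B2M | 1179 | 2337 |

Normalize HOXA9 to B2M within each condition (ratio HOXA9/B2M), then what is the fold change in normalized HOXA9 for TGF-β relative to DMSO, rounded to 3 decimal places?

0.195

HOXA9/B2M (DMSO) = 29.38 / 1179 = 0.024919
HOXA9/B2M (TGF-β) = 11.37 / 2337 = 0.0048652
Fold change = 0.0048652 / 0.024919 = 0.1952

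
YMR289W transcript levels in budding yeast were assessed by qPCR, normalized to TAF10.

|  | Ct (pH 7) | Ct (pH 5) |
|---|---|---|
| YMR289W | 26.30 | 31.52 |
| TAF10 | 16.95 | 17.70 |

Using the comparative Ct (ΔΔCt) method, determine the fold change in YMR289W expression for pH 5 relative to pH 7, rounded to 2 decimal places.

ΔCt(pH 7) = 26.300 − 16.950 = 9.350
ΔCt(pH 5) = 31.520 − 17.700 = 13.820
ΔΔCt = 13.820 − 9.350 = 4.470
Fold change = 2^(−4.470) = 0.045

0.05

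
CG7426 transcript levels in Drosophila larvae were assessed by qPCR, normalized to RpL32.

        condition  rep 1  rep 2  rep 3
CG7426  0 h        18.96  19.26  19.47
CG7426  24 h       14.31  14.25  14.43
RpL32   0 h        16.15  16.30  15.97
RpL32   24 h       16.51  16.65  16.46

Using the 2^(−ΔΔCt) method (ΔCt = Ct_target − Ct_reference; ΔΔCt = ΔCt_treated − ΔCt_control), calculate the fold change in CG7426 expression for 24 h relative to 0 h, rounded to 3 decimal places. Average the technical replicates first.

Mean Ct: CG7426 0 h 19.230; CG7426 24 h 14.330; RpL32 0 h 16.140; RpL32 24 h 16.540
ΔCt(0 h) = 19.230 − 16.140 = 3.090
ΔCt(24 h) = 14.330 − 16.540 = -2.210
ΔΔCt = -2.210 − 3.090 = -5.300
Fold change = 2^(−(-5.300)) = 2^5.300 = 39.3966

39.397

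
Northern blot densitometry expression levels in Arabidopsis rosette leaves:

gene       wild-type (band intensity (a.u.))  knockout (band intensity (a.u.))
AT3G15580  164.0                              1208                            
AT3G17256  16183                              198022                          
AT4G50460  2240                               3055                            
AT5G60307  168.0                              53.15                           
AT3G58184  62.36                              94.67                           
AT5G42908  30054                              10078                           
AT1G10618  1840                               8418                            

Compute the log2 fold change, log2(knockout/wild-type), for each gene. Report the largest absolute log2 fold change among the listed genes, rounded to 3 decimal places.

log2(1208/164.0) = 2.881  (AT3G15580)
log2(198022/16183) = 3.613  (AT3G17256)
log2(3055/2240) = 0.448  (AT4G50460)
log2(53.15/168.0) = -1.660  (AT5G60307)
log2(94.67/62.36) = 0.602  (AT3G58184)
log2(10078/30054) = -1.576  (AT5G42908)
log2(8418/1840) = 2.194  (AT1G10618)
The largest magnitude belongs to AT3G17256.

3.613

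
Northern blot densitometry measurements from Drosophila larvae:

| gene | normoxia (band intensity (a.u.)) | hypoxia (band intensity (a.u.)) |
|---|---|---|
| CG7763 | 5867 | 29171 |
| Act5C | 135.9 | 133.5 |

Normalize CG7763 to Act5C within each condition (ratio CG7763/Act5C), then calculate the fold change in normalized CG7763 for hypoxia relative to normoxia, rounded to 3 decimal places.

5.061

CG7763/Act5C (normoxia) = 5867 / 135.9 = 43.171
CG7763/Act5C (hypoxia) = 29171 / 133.5 = 218.51
Fold change = 218.51 / 43.171 = 5.0614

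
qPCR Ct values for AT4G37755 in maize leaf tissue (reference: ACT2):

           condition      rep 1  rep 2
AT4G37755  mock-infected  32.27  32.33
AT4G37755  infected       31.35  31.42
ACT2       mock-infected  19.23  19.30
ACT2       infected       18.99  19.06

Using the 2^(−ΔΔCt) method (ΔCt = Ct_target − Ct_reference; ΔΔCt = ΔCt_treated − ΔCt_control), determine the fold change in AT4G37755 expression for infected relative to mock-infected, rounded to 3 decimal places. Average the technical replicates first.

Mean Ct: AT4G37755 mock-infected 32.300; AT4G37755 infected 31.385; ACT2 mock-infected 19.265; ACT2 infected 19.025
ΔCt(mock-infected) = 32.300 − 19.265 = 13.035
ΔCt(infected) = 31.385 − 19.025 = 12.360
ΔΔCt = 12.360 − 13.035 = -0.675
Fold change = 2^(−(-0.675)) = 2^0.675 = 1.5966

1.597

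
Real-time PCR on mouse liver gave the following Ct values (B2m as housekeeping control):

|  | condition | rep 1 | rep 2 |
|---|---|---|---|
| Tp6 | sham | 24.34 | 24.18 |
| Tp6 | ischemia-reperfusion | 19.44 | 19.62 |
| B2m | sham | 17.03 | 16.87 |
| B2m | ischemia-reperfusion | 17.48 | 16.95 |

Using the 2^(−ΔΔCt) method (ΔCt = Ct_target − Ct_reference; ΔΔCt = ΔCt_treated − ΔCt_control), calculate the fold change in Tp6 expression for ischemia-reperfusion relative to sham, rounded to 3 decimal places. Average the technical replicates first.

Mean Ct: Tp6 sham 24.260; Tp6 ischemia-reperfusion 19.530; B2m sham 16.950; B2m ischemia-reperfusion 17.215
ΔCt(sham) = 24.260 − 16.950 = 7.310
ΔCt(ischemia-reperfusion) = 19.530 − 17.215 = 2.315
ΔΔCt = 2.315 − 7.310 = -4.995
Fold change = 2^(−(-4.995)) = 2^4.995 = 31.8893

31.889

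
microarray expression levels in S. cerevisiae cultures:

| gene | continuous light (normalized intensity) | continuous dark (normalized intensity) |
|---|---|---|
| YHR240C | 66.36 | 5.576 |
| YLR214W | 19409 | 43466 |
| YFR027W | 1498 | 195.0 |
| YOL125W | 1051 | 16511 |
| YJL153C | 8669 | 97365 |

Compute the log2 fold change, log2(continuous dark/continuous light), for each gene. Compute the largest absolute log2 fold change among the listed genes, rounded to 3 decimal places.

log2(5.576/66.36) = -3.573  (YHR240C)
log2(43466/19409) = 1.163  (YLR214W)
log2(195.0/1498) = -2.941  (YFR027W)
log2(16511/1051) = 3.974  (YOL125W)
log2(97365/8669) = 3.489  (YJL153C)
The largest magnitude belongs to YOL125W.

3.974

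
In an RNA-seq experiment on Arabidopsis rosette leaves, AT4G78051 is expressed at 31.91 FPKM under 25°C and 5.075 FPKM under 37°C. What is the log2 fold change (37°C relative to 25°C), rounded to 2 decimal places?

-2.65

Fold change = 5.075 / 31.91 = 0.1590
log2(0.1590) = -2.653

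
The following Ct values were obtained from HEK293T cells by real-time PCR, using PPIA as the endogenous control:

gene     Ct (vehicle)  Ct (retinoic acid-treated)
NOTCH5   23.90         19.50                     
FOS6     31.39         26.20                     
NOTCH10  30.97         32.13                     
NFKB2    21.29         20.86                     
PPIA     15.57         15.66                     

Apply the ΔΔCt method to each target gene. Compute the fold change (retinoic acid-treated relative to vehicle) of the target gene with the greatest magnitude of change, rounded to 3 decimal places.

NOTCH5: ΔΔCt = (19.50−15.66) − (23.90−15.57) = 3.84 − 8.33 = -4.49; fold change = 2^4.49 = 22.471
FOS6: ΔΔCt = (26.20−15.66) − (31.39−15.57) = 10.54 − 15.82 = -5.28; fold change = 2^5.28 = 38.854
NOTCH10: ΔΔCt = (32.13−15.66) − (30.97−15.57) = 16.47 − 15.40 = 1.07; fold change = 2^-1.07 = 0.476
NFKB2: ΔΔCt = (20.86−15.66) − (21.29−15.57) = 5.20 − 5.72 = -0.52; fold change = 2^0.52 = 1.434
FOS6 has the largest |ΔΔCt| = 5.28.

38.854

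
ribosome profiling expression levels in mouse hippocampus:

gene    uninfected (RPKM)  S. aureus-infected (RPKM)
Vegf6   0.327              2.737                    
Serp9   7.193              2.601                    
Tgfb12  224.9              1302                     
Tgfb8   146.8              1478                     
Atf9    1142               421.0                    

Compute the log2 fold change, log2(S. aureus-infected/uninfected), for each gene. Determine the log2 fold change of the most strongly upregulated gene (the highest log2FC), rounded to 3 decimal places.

log2(2.737/0.327) = 3.065  (Vegf6)
log2(2.601/7.193) = -1.468  (Serp9)
log2(1302/224.9) = 2.533  (Tgfb12)
log2(1478/146.8) = 3.332  (Tgfb8)
log2(421.0/1142) = -1.440  (Atf9)
Tgfb8 is most strongly upregulated.

3.332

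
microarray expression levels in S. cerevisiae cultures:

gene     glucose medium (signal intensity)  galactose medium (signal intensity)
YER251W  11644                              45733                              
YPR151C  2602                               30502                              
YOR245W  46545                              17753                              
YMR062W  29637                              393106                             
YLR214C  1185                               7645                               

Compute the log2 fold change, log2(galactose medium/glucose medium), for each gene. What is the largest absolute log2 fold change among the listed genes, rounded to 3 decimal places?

log2(45733/11644) = 1.974  (YER251W)
log2(30502/2602) = 3.551  (YPR151C)
log2(17753/46545) = -1.391  (YOR245W)
log2(393106/29637) = 3.729  (YMR062W)
log2(7645/1185) = 2.690  (YLR214C)
The largest magnitude belongs to YMR062W.

3.729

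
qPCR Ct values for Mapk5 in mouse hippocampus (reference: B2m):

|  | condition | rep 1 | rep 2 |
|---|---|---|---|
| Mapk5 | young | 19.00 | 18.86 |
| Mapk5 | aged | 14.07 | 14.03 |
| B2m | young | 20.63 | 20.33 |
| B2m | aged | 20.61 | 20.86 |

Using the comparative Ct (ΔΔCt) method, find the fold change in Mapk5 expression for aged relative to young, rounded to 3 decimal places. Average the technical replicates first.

35.139

Mean Ct: Mapk5 young 18.930; Mapk5 aged 14.050; B2m young 20.480; B2m aged 20.735
ΔCt(young) = 18.930 − 20.480 = -1.550
ΔCt(aged) = 14.050 − 20.735 = -6.685
ΔΔCt = -6.685 − (-1.550) = -5.135
Fold change = 2^(−(-5.135)) = 2^5.135 = 35.1390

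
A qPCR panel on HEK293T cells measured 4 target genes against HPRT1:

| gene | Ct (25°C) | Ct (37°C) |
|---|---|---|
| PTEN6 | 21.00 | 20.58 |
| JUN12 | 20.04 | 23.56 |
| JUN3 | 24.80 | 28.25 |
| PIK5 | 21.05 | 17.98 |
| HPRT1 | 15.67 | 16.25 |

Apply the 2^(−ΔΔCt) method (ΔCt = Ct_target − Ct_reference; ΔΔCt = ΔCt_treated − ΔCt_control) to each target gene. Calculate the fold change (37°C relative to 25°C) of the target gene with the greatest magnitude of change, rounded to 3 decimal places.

PTEN6: ΔΔCt = (20.58−16.25) − (21.00−15.67) = 4.33 − 5.33 = -1.00; fold change = 2^1.00 = 2.000
JUN12: ΔΔCt = (23.56−16.25) − (20.04−15.67) = 7.31 − 4.37 = 2.94; fold change = 2^-2.94 = 0.130
JUN3: ΔΔCt = (28.25−16.25) − (24.80−15.67) = 12.00 − 9.13 = 2.87; fold change = 2^-2.87 = 0.137
PIK5: ΔΔCt = (17.98−16.25) − (21.05−15.67) = 1.73 − 5.38 = -3.65; fold change = 2^3.65 = 12.553
PIK5 has the largest |ΔΔCt| = 3.65.

12.553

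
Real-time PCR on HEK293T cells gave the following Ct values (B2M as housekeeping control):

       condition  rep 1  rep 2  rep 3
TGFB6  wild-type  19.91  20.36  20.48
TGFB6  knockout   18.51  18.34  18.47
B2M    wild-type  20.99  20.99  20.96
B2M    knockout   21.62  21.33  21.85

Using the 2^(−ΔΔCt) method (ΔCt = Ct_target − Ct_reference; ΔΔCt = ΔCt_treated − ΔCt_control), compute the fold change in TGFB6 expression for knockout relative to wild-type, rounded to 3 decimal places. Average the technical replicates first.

Mean Ct: TGFB6 wild-type 20.250; TGFB6 knockout 18.440; B2M wild-type 20.980; B2M knockout 21.600
ΔCt(wild-type) = 20.250 − 20.980 = -0.730
ΔCt(knockout) = 18.440 − 21.600 = -3.160
ΔΔCt = -3.160 − (-0.730) = -2.430
Fold change = 2^(−(-2.430)) = 2^2.430 = 5.3889

5.389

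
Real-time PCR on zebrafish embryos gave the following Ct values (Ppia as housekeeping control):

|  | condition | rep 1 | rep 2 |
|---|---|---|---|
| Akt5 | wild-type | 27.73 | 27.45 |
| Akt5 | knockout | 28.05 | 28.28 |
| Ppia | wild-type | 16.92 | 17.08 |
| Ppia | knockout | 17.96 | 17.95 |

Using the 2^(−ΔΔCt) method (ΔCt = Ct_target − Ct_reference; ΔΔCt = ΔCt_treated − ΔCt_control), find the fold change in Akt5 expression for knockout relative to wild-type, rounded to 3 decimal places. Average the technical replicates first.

Mean Ct: Akt5 wild-type 27.590; Akt5 knockout 28.165; Ppia wild-type 17.000; Ppia knockout 17.955
ΔCt(wild-type) = 27.590 − 17.000 = 10.590
ΔCt(knockout) = 28.165 − 17.955 = 10.210
ΔΔCt = 10.210 − 10.590 = -0.380
Fold change = 2^(−(-0.380)) = 2^0.380 = 1.3013

1.301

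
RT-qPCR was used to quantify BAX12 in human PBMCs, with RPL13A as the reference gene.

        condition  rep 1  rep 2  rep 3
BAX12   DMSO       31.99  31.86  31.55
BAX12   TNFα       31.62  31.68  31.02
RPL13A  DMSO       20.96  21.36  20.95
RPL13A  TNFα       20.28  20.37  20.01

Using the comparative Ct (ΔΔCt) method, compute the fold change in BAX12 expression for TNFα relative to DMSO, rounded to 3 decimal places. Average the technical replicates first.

0.702

Mean Ct: BAX12 DMSO 31.800; BAX12 TNFα 31.440; RPL13A DMSO 21.090; RPL13A TNFα 20.220
ΔCt(DMSO) = 31.800 − 21.090 = 10.710
ΔCt(TNFα) = 31.440 − 20.220 = 11.220
ΔΔCt = 11.220 − 10.710 = 0.510
Fold change = 2^(−0.510) = 0.7022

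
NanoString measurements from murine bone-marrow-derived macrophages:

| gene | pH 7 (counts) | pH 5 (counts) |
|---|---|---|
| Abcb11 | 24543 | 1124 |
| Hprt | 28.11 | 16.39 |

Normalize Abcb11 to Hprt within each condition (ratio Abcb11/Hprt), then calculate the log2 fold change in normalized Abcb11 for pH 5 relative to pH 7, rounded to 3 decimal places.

-3.670

Abcb11/Hprt (pH 7) = 24543 / 28.11 = 873.11
Abcb11/Hprt (pH 5) = 1124 / 16.39 = 68.578
Fold change = 68.578 / 873.11 = 0.0785
log2(0.0785) = -3.6703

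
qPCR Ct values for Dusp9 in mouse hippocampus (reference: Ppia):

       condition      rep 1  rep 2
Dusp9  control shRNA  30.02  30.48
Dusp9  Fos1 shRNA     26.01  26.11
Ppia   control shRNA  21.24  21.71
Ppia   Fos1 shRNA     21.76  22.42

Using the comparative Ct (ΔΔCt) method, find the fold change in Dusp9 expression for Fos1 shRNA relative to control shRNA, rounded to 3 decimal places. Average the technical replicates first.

Mean Ct: Dusp9 control shRNA 30.250; Dusp9 Fos1 shRNA 26.060; Ppia control shRNA 21.475; Ppia Fos1 shRNA 22.090
ΔCt(control shRNA) = 30.250 − 21.475 = 8.775
ΔCt(Fos1 shRNA) = 26.060 − 22.090 = 3.970
ΔΔCt = 3.970 − 8.775 = -4.805
Fold change = 2^(−(-4.805)) = 2^4.805 = 27.9543

27.954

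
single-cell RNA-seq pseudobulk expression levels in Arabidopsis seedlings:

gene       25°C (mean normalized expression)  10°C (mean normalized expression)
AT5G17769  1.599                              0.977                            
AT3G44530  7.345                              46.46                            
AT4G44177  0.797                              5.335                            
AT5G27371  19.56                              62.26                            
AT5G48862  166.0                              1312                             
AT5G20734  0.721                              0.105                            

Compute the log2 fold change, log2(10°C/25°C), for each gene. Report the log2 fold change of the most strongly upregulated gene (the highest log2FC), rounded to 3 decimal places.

log2(0.977/1.599) = -0.711  (AT5G17769)
log2(46.46/7.345) = 2.661  (AT3G44530)
log2(5.335/0.797) = 2.743  (AT4G44177)
log2(62.26/19.56) = 1.670  (AT5G27371)
log2(1312/166.0) = 2.983  (AT5G48862)
log2(0.105/0.721) = -2.780  (AT5G20734)
AT5G48862 is most strongly upregulated.

2.983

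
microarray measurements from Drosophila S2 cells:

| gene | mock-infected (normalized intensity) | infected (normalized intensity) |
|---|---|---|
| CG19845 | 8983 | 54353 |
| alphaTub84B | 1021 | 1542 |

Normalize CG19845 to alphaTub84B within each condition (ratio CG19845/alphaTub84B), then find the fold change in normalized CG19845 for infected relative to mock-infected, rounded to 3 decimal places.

CG19845/alphaTub84B (mock-infected) = 8983 / 1021 = 8.7982
CG19845/alphaTub84B (infected) = 54353 / 1542 = 35.248
Fold change = 35.248 / 8.7982 = 4.0063

4.006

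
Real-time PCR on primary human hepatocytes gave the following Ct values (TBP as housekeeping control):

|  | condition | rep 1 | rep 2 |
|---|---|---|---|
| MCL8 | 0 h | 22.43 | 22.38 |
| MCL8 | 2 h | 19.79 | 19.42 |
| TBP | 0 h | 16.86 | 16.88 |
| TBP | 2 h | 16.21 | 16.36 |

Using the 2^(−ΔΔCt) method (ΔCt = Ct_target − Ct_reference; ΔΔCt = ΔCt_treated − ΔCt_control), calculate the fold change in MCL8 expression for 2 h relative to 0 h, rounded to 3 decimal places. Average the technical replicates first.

Mean Ct: MCL8 0 h 22.405; MCL8 2 h 19.605; TBP 0 h 16.870; TBP 2 h 16.285
ΔCt(0 h) = 22.405 − 16.870 = 5.535
ΔCt(2 h) = 19.605 − 16.285 = 3.320
ΔΔCt = 3.320 − 5.535 = -2.215
Fold change = 2^(−(-2.215)) = 2^2.215 = 4.6428

4.643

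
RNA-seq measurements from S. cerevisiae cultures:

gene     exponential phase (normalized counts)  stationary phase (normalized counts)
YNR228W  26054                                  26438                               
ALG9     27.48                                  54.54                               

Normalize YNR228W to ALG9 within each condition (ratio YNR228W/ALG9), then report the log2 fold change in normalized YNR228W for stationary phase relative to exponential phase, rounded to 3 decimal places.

-0.968

YNR228W/ALG9 (exponential phase) = 26054 / 27.48 = 948.11
YNR228W/ALG9 (stationary phase) = 26438 / 54.54 = 484.75
Fold change = 484.75 / 948.11 = 0.5113
log2(0.5113) = -0.9678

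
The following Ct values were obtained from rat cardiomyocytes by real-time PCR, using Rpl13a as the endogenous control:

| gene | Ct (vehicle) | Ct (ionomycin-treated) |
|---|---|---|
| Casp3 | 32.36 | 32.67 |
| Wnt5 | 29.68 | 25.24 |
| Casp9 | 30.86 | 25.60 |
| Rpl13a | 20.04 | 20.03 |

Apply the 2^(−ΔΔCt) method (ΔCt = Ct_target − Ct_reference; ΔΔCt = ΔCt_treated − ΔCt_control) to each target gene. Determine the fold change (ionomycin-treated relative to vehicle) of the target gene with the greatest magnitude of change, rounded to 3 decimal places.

38.055

Casp3: ΔΔCt = (32.67−20.03) − (32.36−20.04) = 12.64 − 12.32 = 0.32; fold change = 2^-0.32 = 0.801
Wnt5: ΔΔCt = (25.24−20.03) − (29.68−20.04) = 5.21 − 9.64 = -4.43; fold change = 2^4.43 = 21.556
Casp9: ΔΔCt = (25.60−20.03) − (30.86−20.04) = 5.57 − 10.82 = -5.25; fold change = 2^5.25 = 38.055
Casp9 has the largest |ΔΔCt| = 5.25.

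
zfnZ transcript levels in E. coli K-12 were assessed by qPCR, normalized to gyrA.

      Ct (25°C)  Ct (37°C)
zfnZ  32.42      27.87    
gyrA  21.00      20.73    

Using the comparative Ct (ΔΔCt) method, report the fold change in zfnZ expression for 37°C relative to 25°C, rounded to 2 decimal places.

19.43

ΔCt(25°C) = 32.420 − 21.000 = 11.420
ΔCt(37°C) = 27.870 − 20.730 = 7.140
ΔΔCt = 7.140 − 11.420 = -4.280
Fold change = 2^(−(-4.280)) = 2^4.280 = 19.427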